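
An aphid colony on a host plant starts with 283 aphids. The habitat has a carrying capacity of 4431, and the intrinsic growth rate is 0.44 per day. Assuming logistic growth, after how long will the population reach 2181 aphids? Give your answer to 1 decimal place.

A = (K − N₀)/N₀ = (4431 − 283)/283 = 14.657.
Solve 4431/(1 + 14.657·e^(−0.44t)) = 2181: 1 + 14.657·e^(−0.44t) = 2.0316, so e^(−0.44t) = 0.0703841.
−0.44·t = ln(0.0703841) = -2.6538, so t = 2.6538/0.44 = 6.0313.

6.0 days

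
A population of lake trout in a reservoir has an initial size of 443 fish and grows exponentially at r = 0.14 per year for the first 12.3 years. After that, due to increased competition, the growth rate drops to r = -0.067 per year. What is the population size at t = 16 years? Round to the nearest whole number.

1935 fish

Phase 1: N(12.3) = 443·e^(0.14×12.3) = 443·e^1.722 = 2478.9.
Phase 2 runs for 16 − 12.3 = 3.7 years at r = -0.067.
N(16) = 2478.9·e^(-0.067×3.7) = 2478.9·e^-0.2479 = 1934.63.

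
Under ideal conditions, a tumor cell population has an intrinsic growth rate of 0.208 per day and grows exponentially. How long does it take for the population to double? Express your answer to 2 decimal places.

3.33 days

Doubling time t_d = ln(2)/r = 0.6931/0.208 = 3.3324.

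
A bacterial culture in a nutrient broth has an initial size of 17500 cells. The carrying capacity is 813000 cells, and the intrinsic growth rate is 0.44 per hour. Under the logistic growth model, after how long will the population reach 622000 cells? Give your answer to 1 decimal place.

11.4 hours

A = (K − N₀)/N₀ = (813000 − 17500)/17500 = 45.457.
Solve 813000/(1 + 45.457·e^(−0.44t)) = 622000: 1 + 45.457·e^(−0.44t) = 1.3071, so e^(−0.44t) = 0.00675524.
−0.44·t = ln(0.00675524) = -4.9974, so t = 4.9974/0.44 = 11.358.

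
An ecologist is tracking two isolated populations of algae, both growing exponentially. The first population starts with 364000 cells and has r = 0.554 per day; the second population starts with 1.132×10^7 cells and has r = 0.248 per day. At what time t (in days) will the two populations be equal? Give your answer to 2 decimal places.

Set 364000·e^(0.554t) = 1.132×10^7·e^(0.248t).
e^((0.554 − 0.248)t) = 1.132×10^7/364000 → e^(0.306·t) = 31.099.
0.306·t = ln(31.099) = 3.4372, so t = 3.4372/0.306 = 11.233.

11.23 days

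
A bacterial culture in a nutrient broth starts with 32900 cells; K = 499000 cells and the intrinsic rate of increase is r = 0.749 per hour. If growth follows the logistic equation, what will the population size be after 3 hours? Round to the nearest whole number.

A = (K − N₀)/N₀ = (499000 − 32900)/32900 = 14.167.
N(t) = K/(1 + A·e^(−rt)) = 499000/(1 + 14.167×e^(−0.749×3)).
e^(−2.247) = 0.10572; denominator = 1 + 14.167×0.10572 = 2.4977.
N = 499000/2.4977 = 199784.

199784 cells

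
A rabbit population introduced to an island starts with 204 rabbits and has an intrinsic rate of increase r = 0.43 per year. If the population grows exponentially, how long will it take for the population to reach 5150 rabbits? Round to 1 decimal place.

Set N₀·e^(rt) = 5150: e^(0.43·t) = 5150/204 = 25.245.
0.43·t = ln(25.245) = 3.2286, so t = 3.2286/0.43 = 7.5084.

7.5 years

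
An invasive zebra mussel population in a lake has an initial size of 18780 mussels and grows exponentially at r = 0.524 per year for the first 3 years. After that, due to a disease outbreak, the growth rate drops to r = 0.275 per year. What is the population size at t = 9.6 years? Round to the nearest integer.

Phase 1: N(3) = 18780·e^(0.524×3) = 18780·e^1.572 = 90449.6.
Phase 2 runs for 9.6 − 3 = 6.6 years at r = 0.275.
N(9.6) = 90449.6·e^(0.275×6.6) = 90449.6·e^1.815 = 555458.

555458 mussels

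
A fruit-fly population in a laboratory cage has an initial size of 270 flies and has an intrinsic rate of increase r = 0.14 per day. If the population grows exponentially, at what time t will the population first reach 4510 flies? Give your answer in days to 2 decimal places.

Set N₀·e^(rt) = 4510: e^(0.14·t) = 4510/270 = 16.704.
0.14·t = ln(16.704) = 2.8156, so t = 2.8156/0.14 = 20.112.

20.11 days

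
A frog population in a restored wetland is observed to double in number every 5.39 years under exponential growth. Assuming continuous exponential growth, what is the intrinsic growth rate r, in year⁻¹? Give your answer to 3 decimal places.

0.129 per year

r = ln(2)/t_d = 0.6931/5.39 = 0.1286.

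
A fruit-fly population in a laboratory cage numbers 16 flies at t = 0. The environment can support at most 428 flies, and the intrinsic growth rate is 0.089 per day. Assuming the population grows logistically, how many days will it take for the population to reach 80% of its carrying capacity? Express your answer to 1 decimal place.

A = (K − N₀)/N₀ = (428 − 16)/16 = 25.75.
Solve 428/(1 + 25.75·e^(−0.089t)) = 342.4: 1 + 25.75·e^(−0.089t) = 1.25, so e^(−0.089t) = 0.00970874.
−0.089·t = ln(0.00970874) = -4.6347, so t = 4.6347/0.089 = 52.076.

52.1 days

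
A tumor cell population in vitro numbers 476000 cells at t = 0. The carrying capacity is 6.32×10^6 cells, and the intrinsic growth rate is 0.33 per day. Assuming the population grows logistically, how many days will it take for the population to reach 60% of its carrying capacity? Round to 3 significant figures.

8.83 days

A = (K − N₀)/N₀ = (6.32×10^6 − 476000)/476000 = 12.277.
Solve 6.32×10^6/(1 + 12.277·e^(−0.33t)) = 3.792×10^6: 1 + 12.277·e^(−0.33t) = 1.6667, so e^(−0.33t) = 0.0543007.
−0.33·t = ln(0.0543007) = -2.9132, so t = 2.9132/0.33 = 8.8279.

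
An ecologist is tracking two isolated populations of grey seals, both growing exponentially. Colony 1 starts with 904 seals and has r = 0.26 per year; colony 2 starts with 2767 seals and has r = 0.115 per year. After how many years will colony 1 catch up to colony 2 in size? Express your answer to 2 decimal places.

Set 904·e^(0.26t) = 2767·e^(0.115t).
e^((0.26 − 0.115)t) = 2767/904 → e^(0.145·t) = 3.0608.
0.145·t = ln(3.0608) = 1.1187, so t = 1.1187/0.145 = 7.7151.

7.72 years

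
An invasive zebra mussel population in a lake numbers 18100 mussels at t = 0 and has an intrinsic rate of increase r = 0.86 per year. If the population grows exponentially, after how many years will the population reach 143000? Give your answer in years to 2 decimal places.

Set N₀·e^(rt) = 143000: e^(0.86·t) = 143000/18100 = 7.9006.
0.86·t = ln(7.9006) = 2.0669, so t = 2.0669/0.86 = 2.4034.

2.40 years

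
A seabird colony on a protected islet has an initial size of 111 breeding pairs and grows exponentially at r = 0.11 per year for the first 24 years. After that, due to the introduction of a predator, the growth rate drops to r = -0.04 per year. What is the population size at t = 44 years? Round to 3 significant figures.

699 breeding pairs

Phase 1: N(24) = 111·e^(0.11×24) = 111·e^2.64 = 1555.47.
Phase 2 runs for 44 − 24 = 20 years at r = -0.04.
N(44) = 1555.47·e^(-0.04×20) = 1555.47·e^-0.8 = 698.916.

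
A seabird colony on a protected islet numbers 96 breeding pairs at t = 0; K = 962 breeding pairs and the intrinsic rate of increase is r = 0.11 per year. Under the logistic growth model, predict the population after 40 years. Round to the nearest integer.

A = (K − N₀)/N₀ = (962 − 96)/96 = 9.0208.
N(t) = K/(1 + A·e^(−rt)) = 962/(1 + 9.0208×e^(−0.11×40)).
e^(−4.4) = 0.012277; denominator = 1 + 9.0208×0.012277 = 1.1108.
N = 962/1.1108 = 866.08.

866 breeding pairs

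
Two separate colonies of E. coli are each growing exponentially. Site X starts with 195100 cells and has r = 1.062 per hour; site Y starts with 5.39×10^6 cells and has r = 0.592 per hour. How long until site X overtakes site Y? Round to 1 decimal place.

Set 195100·e^(1.062t) = 5.39×10^6·e^(0.592t).
e^((1.062 − 0.592)t) = 5.39×10^6/195100 → e^(0.47·t) = 27.627.
0.47·t = ln(27.627) = 3.3188, so t = 3.3188/0.47 = 7.0613.

7.1 hours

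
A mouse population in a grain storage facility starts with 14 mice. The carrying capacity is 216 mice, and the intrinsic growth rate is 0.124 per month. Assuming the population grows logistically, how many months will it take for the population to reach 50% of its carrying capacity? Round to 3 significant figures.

A = (K − N₀)/N₀ = (216 − 14)/14 = 14.429.
Solve 216/(1 + 14.429·e^(−0.124t)) = 108: 1 + 14.429·e^(−0.124t) = 2, so e^(−0.124t) = 0.0693069.
−0.124·t = ln(0.0693069) = -2.6692, so t = 2.6692/0.124 = 21.526.

21.5 months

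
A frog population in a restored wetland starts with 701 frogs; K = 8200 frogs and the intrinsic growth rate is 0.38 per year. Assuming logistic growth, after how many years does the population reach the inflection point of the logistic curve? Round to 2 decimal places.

6.24 years

Logistic growth is fastest at N = K/2 = 4100.
A = (K − N₀)/N₀ = 10.698. Set K/(1 + A·e^(−rt)) = K/2 → A·e^(−rt) = 1.
e^(−0.38t) = 1/10.698 = 0.0934791, so t = ln(10.698)/0.38 = 2.37/0.38 = 6.2369.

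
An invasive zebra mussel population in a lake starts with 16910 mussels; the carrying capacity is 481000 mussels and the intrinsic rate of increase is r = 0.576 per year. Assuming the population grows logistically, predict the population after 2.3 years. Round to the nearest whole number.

A = (K − N₀)/N₀ = (481000 − 16910)/16910 = 27.445.
N(t) = K/(1 + A·e^(−rt)) = 481000/(1 + 27.445×e^(−0.576×2.3)).
e^(−1.325) = 0.26586; denominator = 1 + 27.445×0.26586 = 8.2963.
N = 481000/8.2963 = 57977.3.

57977 mussels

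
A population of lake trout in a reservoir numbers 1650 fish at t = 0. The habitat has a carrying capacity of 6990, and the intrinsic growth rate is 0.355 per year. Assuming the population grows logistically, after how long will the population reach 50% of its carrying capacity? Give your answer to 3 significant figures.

A = (K − N₀)/N₀ = (6990 − 1650)/1650 = 3.2364.
Solve 6990/(1 + 3.2364·e^(−0.355t)) = 3495: 1 + 3.2364·e^(−0.355t) = 2, so e^(−0.355t) = 0.308989.
−0.355·t = ln(0.308989) = -1.1745, so t = 1.1745/0.355 = 3.3083.

3.31 years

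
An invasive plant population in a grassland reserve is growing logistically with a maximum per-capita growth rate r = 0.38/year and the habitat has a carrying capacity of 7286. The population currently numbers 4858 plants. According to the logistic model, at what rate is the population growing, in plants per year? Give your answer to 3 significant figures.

dN/dt = rN(1 − N/K) = 0.38 × 4858 × (1 − 4858/7286).
1 − 4858/7286 = 0.33324; dN/dt = 0.38 × 4858 × 0.33324 = 615.18.

615 plants per year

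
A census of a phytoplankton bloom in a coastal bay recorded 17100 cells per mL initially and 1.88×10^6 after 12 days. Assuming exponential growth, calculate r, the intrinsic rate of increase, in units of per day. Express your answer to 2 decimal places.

From N(t) = N₀·e^(rt): e^(r·12) = 1.88×10^6/17100 = 109.94.
r·12 = ln(109.94) = 4.6999, so r = 4.6999/12 = 0.39166.

0.39 per day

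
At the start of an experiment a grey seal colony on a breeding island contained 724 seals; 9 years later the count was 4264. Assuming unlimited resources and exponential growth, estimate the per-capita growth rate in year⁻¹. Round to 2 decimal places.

0.20 per year

From N(t) = N₀·e^(rt): e^(r·9) = 4264/724 = 5.8895.
r·9 = ln(5.8895) = 1.7732, so r = 1.7732/9 = 0.19702.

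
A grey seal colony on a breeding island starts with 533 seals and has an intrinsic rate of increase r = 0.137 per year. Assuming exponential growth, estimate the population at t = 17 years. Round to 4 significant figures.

5473 seals

N(t) = N₀·e^(rt) = 533 × e^(0.137×17) = 533 × e^2.329.
e^2.329 ≈ 10.268, so N ≈ 533 × 10.268 = 5472.67.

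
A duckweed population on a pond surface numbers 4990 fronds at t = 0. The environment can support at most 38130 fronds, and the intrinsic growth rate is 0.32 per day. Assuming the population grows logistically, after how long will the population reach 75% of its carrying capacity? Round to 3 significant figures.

A = (K − N₀)/N₀ = (38130 − 4990)/4990 = 6.6413.
Solve 38130/(1 + 6.6413·e^(−0.32t)) = 28597.5: 1 + 6.6413·e^(−0.32t) = 1.3333, so e^(−0.32t) = 0.0501911.
−0.32·t = ln(0.0501911) = -2.9919, so t = 2.9919/0.32 = 9.3497.

9.35 days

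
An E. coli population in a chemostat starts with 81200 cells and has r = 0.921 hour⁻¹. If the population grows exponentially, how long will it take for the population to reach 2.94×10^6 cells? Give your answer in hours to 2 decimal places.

3.90 hours

Set N₀·e^(rt) = 2.94×10^6: e^(0.921·t) = 2.94×10^6/81200 = 36.207.
0.921·t = ln(36.207) = 3.5892, so t = 3.5892/0.921 = 3.8971.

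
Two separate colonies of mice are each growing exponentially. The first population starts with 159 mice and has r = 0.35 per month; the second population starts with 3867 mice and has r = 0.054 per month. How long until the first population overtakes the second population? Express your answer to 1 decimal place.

10.8 months

Set 159·e^(0.35t) = 3867·e^(0.054t).
e^((0.35 − 0.054)t) = 3867/159 → e^(0.296·t) = 24.321.
0.296·t = ln(24.321) = 3.1913, so t = 3.1913/0.296 = 10.782.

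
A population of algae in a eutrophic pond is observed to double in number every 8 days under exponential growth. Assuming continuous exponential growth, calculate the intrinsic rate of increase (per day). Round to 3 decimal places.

0.087 per day

r = ln(2)/t_d = 0.6931/8 = 0.086643.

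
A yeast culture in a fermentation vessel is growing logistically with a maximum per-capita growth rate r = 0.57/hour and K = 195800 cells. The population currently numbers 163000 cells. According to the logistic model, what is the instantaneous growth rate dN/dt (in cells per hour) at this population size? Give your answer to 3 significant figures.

15600 cells per hour

dN/dt = rN(1 − N/K) = 0.57 × 163000 × (1 − 163000/195800).
1 − 163000/195800 = 0.16752; dN/dt = 0.57 × 163000 × 0.16752 = 15564.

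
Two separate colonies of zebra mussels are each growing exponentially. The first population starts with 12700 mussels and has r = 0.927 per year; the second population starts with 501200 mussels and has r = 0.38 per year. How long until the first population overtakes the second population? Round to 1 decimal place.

Set 12700·e^(0.927t) = 501200·e^(0.38t).
e^((0.927 − 0.38)t) = 501200/12700 → e^(0.547·t) = 39.465.
0.547·t = ln(39.465) = 3.6754, so t = 3.6754/0.547 = 6.7192.

6.7 years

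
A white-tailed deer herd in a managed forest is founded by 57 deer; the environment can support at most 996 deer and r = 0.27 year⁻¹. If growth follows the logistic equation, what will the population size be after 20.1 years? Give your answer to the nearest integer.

929 deer

A = (K − N₀)/N₀ = (996 − 57)/57 = 16.474.
N(t) = K/(1 + A·e^(−rt)) = 996/(1 + 16.474×e^(−0.27×20.1)).
e^(−5.427) = 0.0043963; denominator = 1 + 16.474×0.0043963 = 1.0724.
N = 996/1.0724 = 928.738.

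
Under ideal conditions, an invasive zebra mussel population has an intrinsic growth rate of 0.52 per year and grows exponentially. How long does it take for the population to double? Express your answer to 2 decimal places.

1.33 years

Doubling time t_d = ln(2)/r = 0.6931/0.52 = 1.333.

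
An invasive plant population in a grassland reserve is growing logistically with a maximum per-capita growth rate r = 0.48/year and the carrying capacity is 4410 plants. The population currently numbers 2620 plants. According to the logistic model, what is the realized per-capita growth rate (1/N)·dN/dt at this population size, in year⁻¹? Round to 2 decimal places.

0.19 per year

(1/N)·dN/dt = r(1 − N/K) = 0.48 × (1 − 2620/4410).
= 0.48 × 0.4059 = 0.19483.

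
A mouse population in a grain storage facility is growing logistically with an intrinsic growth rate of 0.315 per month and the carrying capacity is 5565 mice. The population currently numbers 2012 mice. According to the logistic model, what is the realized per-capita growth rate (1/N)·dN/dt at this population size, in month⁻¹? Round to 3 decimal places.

(1/N)·dN/dt = r(1 − N/K) = 0.315 × (1 − 2012/5565).
= 0.315 × 0.63845 = 0.20111.

0.201 per month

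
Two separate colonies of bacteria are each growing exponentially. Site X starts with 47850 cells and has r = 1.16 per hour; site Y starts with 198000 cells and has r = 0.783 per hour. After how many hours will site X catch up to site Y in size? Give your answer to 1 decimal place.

3.8 hours

Set 47850·e^(1.16t) = 198000·e^(0.783t).
e^((1.16 − 0.783)t) = 198000/47850 → e^(0.377·t) = 4.1379.
0.377·t = ln(4.1379) = 1.4202, so t = 1.4202/0.377 = 3.7671.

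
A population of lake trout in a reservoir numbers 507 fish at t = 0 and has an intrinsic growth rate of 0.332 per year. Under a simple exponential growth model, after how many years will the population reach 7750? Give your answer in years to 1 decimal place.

Set N₀·e^(rt) = 7750: e^(0.332·t) = 7750/507 = 15.286.
0.332·t = ln(15.286) = 2.7269, so t = 2.7269/0.332 = 8.2137.

8.2 years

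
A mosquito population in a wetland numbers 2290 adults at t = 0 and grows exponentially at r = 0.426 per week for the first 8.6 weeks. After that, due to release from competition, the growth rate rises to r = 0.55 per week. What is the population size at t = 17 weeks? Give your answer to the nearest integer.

Phase 1: N(8.6) = 2290·e^(0.426×8.6) = 2290·e^3.664 = 89313.4.
Phase 2 runs for 17 − 8.6 = 8.4 weeks at r = 0.55.
N(17) = 89313.4·e^(0.55×8.4) = 89313.4·e^4.62 = 9.06478×10^6.

9064780 adults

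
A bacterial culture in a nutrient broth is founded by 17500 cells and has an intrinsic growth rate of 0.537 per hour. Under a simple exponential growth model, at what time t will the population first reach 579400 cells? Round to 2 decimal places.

Set N₀·e^(rt) = 579400: e^(0.537·t) = 579400/17500 = 33.109.
0.537·t = ln(33.109) = 3.4998, so t = 3.4998/0.537 = 6.5173.

6.52 hours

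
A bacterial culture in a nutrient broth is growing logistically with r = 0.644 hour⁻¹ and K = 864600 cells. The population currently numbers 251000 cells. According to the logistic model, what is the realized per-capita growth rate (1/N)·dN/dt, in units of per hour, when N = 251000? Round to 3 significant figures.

0.457 per hour

(1/N)·dN/dt = r(1 − N/K) = 0.644 × (1 − 251000/864600).
= 0.644 × 0.70969 = 0.45704.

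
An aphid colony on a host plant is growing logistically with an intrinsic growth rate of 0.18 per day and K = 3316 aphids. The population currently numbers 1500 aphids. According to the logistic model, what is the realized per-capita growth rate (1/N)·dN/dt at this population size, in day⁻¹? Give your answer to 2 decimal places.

0.10 per day

(1/N)·dN/dt = r(1 − N/K) = 0.18 × (1 − 1500/3316).
= 0.18 × 0.54765 = 0.098577.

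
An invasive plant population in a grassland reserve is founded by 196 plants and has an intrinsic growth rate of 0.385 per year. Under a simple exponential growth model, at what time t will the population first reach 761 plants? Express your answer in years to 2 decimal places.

Set N₀·e^(rt) = 761: e^(0.385·t) = 761/196 = 3.8827.
0.385·t = ln(3.8827) = 1.3565, so t = 1.3565/0.385 = 3.5234.

3.52 years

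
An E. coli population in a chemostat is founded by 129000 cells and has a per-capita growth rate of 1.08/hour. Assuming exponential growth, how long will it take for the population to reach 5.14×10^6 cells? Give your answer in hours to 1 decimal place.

3.4 hours

Set N₀·e^(rt) = 5.14×10^6: e^(1.08·t) = 5.14×10^6/129000 = 39.845.
1.08·t = ln(39.845) = 3.685, so t = 3.685/1.08 = 3.412.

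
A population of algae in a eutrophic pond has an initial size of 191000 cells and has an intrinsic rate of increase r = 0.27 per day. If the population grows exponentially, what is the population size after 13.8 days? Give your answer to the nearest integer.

N(t) = N₀·e^(rt) = 191000 × e^(0.27×13.8) = 191000 × e^3.726.
e^3.726 ≈ 41.513, so N ≈ 191000 × 41.513 = 7.92893×10^6.

7928930 cells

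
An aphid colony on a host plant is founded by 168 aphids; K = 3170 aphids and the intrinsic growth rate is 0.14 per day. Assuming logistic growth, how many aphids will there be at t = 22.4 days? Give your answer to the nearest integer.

1784 aphids

A = (K − N₀)/N₀ = (3170 − 168)/168 = 17.869.
N(t) = K/(1 + A·e^(−rt)) = 3170/(1 + 17.869×e^(−0.14×22.4)).
e^(−3.136) = 0.043456; denominator = 1 + 17.869×0.043456 = 1.7765.
N = 3170/1.7765 = 1784.39.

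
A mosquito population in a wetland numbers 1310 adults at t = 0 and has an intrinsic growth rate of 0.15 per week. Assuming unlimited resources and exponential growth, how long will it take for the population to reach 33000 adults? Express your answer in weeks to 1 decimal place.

Set N₀·e^(rt) = 33000: e^(0.15·t) = 33000/1310 = 25.191.
0.15·t = ln(25.191) = 3.2265, so t = 3.2265/0.15 = 21.51.

21.5 weeks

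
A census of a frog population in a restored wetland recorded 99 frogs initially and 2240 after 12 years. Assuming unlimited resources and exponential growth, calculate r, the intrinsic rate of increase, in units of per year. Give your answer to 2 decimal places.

0.26 per year

From N(t) = N₀·e^(rt): e^(r·12) = 2240/99 = 22.626.
r·12 = ln(22.626) = 3.1191, so r = 3.1191/12 = 0.25993.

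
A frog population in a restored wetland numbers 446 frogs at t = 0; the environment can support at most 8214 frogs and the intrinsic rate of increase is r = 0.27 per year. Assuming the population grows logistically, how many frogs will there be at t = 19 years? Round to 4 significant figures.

7447 frogs

A = (K − N₀)/N₀ = (8214 − 446)/446 = 17.417.
N(t) = K/(1 + A·e^(−rt)) = 8214/(1 + 17.417×e^(−0.27×19)).
e^(−5.13) = 0.0059166; denominator = 1 + 17.417×0.0059166 = 1.103.
N = 8214/1.103 = 7446.63.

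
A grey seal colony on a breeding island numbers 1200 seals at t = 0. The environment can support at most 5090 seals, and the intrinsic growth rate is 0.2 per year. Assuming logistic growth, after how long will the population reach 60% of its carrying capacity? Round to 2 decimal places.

7.91 years

A = (K − N₀)/N₀ = (5090 − 1200)/1200 = 3.2417.
Solve 5090/(1 + 3.2417·e^(−0.2t)) = 3054: 1 + 3.2417·e^(−0.2t) = 1.6667, so e^(−0.2t) = 0.205656.
−0.2·t = ln(0.205656) = -1.5816, so t = 1.5816/0.2 = 7.9078.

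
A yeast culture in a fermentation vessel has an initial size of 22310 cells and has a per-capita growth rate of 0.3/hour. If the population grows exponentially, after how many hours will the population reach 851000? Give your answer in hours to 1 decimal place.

Set N₀·e^(rt) = 851000: e^(0.3·t) = 851000/22310 = 38.144.
0.3·t = ln(38.144) = 3.6414, so t = 3.6414/0.3 = 12.138.

12.1 hours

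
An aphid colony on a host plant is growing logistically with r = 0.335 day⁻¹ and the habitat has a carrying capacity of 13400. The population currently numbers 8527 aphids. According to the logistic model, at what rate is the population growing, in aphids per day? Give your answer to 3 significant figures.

1040 aphids per day

dN/dt = rN(1 − N/K) = 0.335 × 8527 × (1 − 8527/13400).
1 − 8527/13400 = 0.36366; dN/dt = 0.335 × 8527 × 0.36366 = 1038.8.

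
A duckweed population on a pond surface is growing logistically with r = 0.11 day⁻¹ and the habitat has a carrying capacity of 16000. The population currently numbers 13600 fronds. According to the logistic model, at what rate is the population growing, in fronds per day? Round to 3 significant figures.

dN/dt = rN(1 − N/K) = 0.11 × 13600 × (1 − 13600/16000).
1 − 13600/16000 = 0.15; dN/dt = 0.11 × 13600 × 0.15 = 224.4.

224 fronds per day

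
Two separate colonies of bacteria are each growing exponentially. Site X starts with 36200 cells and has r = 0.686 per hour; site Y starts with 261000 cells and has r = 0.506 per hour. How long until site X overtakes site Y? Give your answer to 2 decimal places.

Set 36200·e^(0.686t) = 261000·e^(0.506t).
e^((0.686 − 0.506)t) = 261000/36200 → e^(0.18·t) = 7.2099.
0.18·t = ln(7.2099) = 1.9755, so t = 1.9755/0.18 = 10.975.

10.97 hours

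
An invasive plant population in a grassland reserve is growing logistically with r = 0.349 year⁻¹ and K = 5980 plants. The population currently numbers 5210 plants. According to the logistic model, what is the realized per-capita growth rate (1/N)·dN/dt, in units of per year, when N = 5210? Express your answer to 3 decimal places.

(1/N)·dN/dt = r(1 − N/K) = 0.349 × (1 − 5210/5980).
= 0.349 × 0.12876 = 0.044938.

0.045 per year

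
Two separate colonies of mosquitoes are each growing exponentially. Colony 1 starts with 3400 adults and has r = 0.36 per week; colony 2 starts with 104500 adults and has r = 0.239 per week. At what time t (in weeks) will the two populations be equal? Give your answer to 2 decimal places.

28.31 weeks

Set 3400·e^(0.36t) = 104500·e^(0.239t).
e^((0.36 − 0.239)t) = 104500/3400 → e^(0.121·t) = 30.735.
0.121·t = ln(30.735) = 3.4254, so t = 3.4254/0.121 = 28.309.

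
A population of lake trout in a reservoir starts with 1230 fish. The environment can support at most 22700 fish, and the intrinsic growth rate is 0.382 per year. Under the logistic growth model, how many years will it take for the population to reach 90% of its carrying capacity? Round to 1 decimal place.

A = (K − N₀)/N₀ = (22700 − 1230)/1230 = 17.455.
Solve 22700/(1 + 17.455·e^(−0.382t)) = 20430: 1 + 17.455·e^(−0.382t) = 1.1111, so e^(−0.382t) = 0.00636547.
−0.382·t = ln(0.00636547) = -5.0569, so t = 5.0569/0.382 = 13.238.

13.2 years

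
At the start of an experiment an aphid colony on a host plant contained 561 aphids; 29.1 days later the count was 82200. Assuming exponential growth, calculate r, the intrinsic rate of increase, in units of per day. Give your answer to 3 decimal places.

From N(t) = N₀·e^(rt): e^(r·29.1) = 82200/561 = 146.52.
r·29.1 = ln(146.52) = 4.9872, so r = 4.9872/29.1 = 0.17138.

0.171 per day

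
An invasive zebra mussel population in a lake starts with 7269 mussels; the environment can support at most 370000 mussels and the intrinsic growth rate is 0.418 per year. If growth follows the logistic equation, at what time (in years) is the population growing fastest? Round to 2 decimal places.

Logistic growth is fastest at N = K/2 = 185000.
A = (K − N₀)/N₀ = 49.901. Set K/(1 + A·e^(−rt)) = K/2 → A·e^(−rt) = 1.
e^(−0.418t) = 1/49.901 = 0.0200396, so t = ln(49.901)/0.418 = 3.91/0.418 = 9.3542.

9.35 years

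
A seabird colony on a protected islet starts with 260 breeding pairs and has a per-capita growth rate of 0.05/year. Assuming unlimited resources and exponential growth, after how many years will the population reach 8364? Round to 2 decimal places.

Set N₀·e^(rt) = 8364: e^(0.05·t) = 8364/260 = 32.169.
0.05·t = ln(32.169) = 3.471, so t = 3.471/0.05 = 69.42.

69.42 years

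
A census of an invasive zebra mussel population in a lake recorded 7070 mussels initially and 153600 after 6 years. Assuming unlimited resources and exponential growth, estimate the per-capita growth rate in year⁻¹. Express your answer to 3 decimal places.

From N(t) = N₀·e^(rt): e^(r·6) = 153600/7070 = 21.726.
r·6 = ln(21.726) = 3.0785, so r = 3.0785/6 = 0.51308.

0.513 per year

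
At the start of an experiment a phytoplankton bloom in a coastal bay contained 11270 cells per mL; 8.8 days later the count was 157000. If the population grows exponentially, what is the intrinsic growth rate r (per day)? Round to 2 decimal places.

From N(t) = N₀·e^(rt): e^(r·8.8) = 157000/11270 = 13.931.
r·8.8 = ln(13.931) = 2.6341, so r = 2.6341/8.8 = 0.29933.

0.30 per day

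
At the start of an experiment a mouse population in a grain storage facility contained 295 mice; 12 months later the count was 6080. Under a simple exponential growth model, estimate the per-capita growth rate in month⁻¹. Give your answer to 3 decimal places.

From N(t) = N₀·e^(rt): e^(r·12) = 6080/295 = 20.61.
r·12 = ln(20.61) = 3.0258, so r = 3.0258/12 = 0.25215.

0.252 per month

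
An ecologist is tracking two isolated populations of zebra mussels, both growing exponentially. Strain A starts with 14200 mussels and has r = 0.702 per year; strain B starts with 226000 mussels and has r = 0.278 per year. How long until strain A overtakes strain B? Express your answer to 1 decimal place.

6.5 years

Set 14200·e^(0.702t) = 226000·e^(0.278t).
e^((0.702 − 0.278)t) = 226000/14200 → e^(0.424·t) = 15.915.
0.424·t = ln(15.915) = 2.7673, so t = 2.7673/0.424 = 6.5266.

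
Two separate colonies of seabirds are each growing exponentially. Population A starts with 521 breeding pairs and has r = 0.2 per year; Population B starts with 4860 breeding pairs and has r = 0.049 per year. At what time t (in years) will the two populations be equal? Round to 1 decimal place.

14.8 years

Set 521·e^(0.2t) = 4860·e^(0.049t).
e^((0.2 − 0.049)t) = 4860/521 → e^(0.151·t) = 9.3282.
0.151·t = ln(9.3282) = 2.233, so t = 2.233/0.151 = 14.788.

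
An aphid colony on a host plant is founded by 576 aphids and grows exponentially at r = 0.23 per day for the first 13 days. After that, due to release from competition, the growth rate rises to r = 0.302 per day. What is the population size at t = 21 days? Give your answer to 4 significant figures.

Phase 1: N(13) = 576·e^(0.23×13) = 576·e^2.99 = 11454.2.
Phase 2 runs for 21 − 13 = 8 days at r = 0.302.
N(21) = 11454.2·e^(0.302×8) = 11454.2·e^2.416 = 128298.

128300 aphids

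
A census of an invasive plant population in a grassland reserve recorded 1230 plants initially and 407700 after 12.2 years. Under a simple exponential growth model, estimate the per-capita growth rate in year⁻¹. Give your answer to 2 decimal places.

0.48 per year

From N(t) = N₀·e^(rt): e^(r·12.2) = 407700/1230 = 331.46.
r·12.2 = ln(331.46) = 5.8035, so r = 5.8035/12.2 = 0.4757.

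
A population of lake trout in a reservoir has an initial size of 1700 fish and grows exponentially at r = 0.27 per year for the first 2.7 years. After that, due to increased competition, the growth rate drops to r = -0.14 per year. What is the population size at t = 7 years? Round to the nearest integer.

1930 fish

Phase 1: N(2.7) = 1700·e^(0.27×2.7) = 1700·e^0.729 = 3524.11.
Phase 2 runs for 7 − 2.7 = 4.3 years at r = -0.14.
N(7) = 3524.11·e^(-0.14×4.3) = 3524.11·e^-0.602 = 1930.21.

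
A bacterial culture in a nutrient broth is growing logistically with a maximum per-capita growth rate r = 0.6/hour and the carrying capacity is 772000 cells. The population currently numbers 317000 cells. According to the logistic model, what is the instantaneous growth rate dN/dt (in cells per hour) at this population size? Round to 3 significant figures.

dN/dt = rN(1 − N/K) = 0.6 × 317000 × (1 − 317000/772000).
1 − 317000/772000 = 0.58938; dN/dt = 0.6 × 317000 × 0.58938 = 1.121×10^5.

112000 cells per hour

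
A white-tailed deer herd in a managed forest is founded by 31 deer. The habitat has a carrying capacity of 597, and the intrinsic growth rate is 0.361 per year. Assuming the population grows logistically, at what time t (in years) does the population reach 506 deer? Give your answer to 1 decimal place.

12.8 years

A = (K − N₀)/N₀ = (597 − 31)/31 = 18.258.
Solve 597/(1 + 18.258·e^(−0.361t)) = 506: 1 + 18.258·e^(−0.361t) = 1.1798, so e^(−0.361t) = 0.00985.
−0.361·t = ln(0.00985) = -4.6203, so t = 4.6203/0.361 = 12.799.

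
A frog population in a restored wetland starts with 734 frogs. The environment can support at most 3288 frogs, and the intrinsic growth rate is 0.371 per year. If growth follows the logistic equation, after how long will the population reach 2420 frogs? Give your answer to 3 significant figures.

6.12 years

A = (K − N₀)/N₀ = (3288 − 734)/734 = 3.4796.
Solve 3288/(1 + 3.4796·e^(−0.371t)) = 2420: 1 + 3.4796·e^(−0.371t) = 1.3587, so e^(−0.371t) = 0.103081.
−0.371·t = ln(0.103081) = -2.2722, so t = 2.2722/0.371 = 6.1246.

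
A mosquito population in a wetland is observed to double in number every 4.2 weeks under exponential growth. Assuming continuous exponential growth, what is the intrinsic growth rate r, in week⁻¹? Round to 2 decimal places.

r = ln(2)/t_d = 0.6931/4.2 = 0.16504.

0.17 per week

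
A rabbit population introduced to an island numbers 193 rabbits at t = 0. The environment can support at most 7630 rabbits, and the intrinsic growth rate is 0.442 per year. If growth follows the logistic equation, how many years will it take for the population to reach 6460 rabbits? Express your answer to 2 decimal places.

A = (K − N₀)/N₀ = (7630 − 193)/193 = 38.534.
Solve 7630/(1 + 38.534·e^(−0.442t)) = 6460: 1 + 38.534·e^(−0.442t) = 1.1811, so e^(−0.442t) = 0.00470016.
−0.442·t = ln(0.00470016) = -5.3602, so t = 5.3602/0.442 = 12.127.

12.13 years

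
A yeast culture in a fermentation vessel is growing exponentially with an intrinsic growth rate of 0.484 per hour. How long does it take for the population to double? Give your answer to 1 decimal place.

Doubling time t_d = ln(2)/r = 0.6931/0.484 = 1.4321.

1.4 hours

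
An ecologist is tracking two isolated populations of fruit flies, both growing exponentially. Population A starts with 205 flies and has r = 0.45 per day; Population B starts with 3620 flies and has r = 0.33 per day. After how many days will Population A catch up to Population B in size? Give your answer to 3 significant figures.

Set 205·e^(0.45t) = 3620·e^(0.33t).
e^((0.45 − 0.33)t) = 3620/205 → e^(0.12·t) = 17.659.
0.12·t = ln(17.659) = 2.8712, so t = 2.8712/0.12 = 23.927.

23.9 days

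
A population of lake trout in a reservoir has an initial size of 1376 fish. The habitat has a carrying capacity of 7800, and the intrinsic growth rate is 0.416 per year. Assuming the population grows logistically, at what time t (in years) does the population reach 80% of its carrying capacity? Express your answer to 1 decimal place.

7.0 years

A = (K − N₀)/N₀ = (7800 − 1376)/1376 = 4.6686.
Solve 7800/(1 + 4.6686·e^(−0.416t)) = 6240: 1 + 4.6686·e^(−0.416t) = 1.25, so e^(−0.416t) = 0.0535492.
−0.416·t = ln(0.0535492) = -2.9272, so t = 2.9272/0.416 = 7.0364.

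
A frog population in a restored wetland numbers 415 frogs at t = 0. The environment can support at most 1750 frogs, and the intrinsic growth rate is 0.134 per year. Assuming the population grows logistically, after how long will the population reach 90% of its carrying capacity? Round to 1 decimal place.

A = (K − N₀)/N₀ = (1750 − 415)/415 = 3.2169.
Solve 1750/(1 + 3.2169·e^(−0.134t)) = 1575: 1 + 3.2169·e^(−0.134t) = 1.1111, so e^(−0.134t) = 0.0345402.
−0.134·t = ln(0.0345402) = -3.3656, so t = 3.3656/0.134 = 25.117.

25.1 years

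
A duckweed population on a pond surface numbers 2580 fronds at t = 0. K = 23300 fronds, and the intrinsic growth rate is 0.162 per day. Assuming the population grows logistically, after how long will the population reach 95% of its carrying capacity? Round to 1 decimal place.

31.0 days

A = (K − N₀)/N₀ = (23300 − 2580)/2580 = 8.031.
Solve 23300/(1 + 8.031·e^(−0.162t)) = 22135: 1 + 8.031·e^(−0.162t) = 1.0526, so e^(−0.162t) = 0.00655355.
−0.162·t = ln(0.00655355) = -5.0277, so t = 5.0277/0.162 = 31.035.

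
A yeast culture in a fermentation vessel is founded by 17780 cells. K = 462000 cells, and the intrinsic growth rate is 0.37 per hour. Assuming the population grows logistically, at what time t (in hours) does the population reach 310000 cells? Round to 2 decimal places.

A = (K − N₀)/N₀ = (462000 − 17780)/17780 = 24.984.
Solve 462000/(1 + 24.984·e^(−0.37t)) = 310000: 1 + 24.984·e^(−0.37t) = 1.4903, so e^(−0.37t) = 0.0196253.
−0.37·t = ln(0.0196253) = -3.9309, so t = 3.9309/0.37 = 10.624.

10.62 hours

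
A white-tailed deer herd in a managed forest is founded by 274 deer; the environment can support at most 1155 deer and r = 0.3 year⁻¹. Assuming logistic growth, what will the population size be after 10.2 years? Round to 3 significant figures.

A = (K − N₀)/N₀ = (1155 − 274)/274 = 3.2153.
N(t) = K/(1 + A·e^(−rt)) = 1155/(1 + 3.2153×e^(−0.3×10.2)).
e^(−3.06) = 0.046888; denominator = 1 + 3.2153×0.046888 = 1.1508.
N = 1155/1.1508 = 1003.69.

1000 deer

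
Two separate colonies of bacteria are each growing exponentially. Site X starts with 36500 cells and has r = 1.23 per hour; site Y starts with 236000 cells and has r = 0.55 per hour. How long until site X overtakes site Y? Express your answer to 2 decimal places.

2.74 hours

Set 36500·e^(1.23t) = 236000·e^(0.55t).
e^((1.23 − 0.55)t) = 236000/36500 → e^(0.68·t) = 6.4658.
0.68·t = ln(6.4658) = 1.8665, so t = 1.8665/0.68 = 2.7449.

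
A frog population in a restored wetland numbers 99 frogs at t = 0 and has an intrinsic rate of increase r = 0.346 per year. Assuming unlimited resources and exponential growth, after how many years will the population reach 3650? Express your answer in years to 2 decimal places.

Set N₀·e^(rt) = 3650: e^(0.346·t) = 3650/99 = 36.869.
0.346·t = ln(36.869) = 3.6074, so t = 3.6074/0.346 = 10.426.

10.43 years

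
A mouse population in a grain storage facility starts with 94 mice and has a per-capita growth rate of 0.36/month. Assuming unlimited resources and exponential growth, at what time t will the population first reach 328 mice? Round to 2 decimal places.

Set N₀·e^(rt) = 328: e^(0.36·t) = 328/94 = 3.4894.
0.36·t = ln(3.4894) = 1.2497, so t = 1.2497/0.36 = 3.4714.

3.47 months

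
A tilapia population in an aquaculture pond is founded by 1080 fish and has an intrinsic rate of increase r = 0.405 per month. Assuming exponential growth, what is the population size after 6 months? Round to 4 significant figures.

N(t) = N₀·e^(rt) = 1080 × e^(0.405×6) = 1080 × e^2.43.
e^2.43 ≈ 11.359, so N ≈ 1080 × 11.359 = 12267.6.

12270 fish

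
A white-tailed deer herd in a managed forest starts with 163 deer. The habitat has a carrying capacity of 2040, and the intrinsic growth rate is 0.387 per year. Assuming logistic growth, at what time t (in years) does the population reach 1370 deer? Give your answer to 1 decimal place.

A = (K − N₀)/N₀ = (2040 − 163)/163 = 11.515.
Solve 2040/(1 + 11.515·e^(−0.387t)) = 1370: 1 + 11.515·e^(−0.387t) = 1.4891, so e^(−0.387t) = 0.0424695.
−0.387·t = ln(0.0424695) = -3.159, so t = 3.159/0.387 = 8.1627.

8.2 years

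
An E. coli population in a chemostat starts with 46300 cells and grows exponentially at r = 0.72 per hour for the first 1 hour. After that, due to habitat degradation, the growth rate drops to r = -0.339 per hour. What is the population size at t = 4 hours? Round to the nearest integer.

34403 cells

Phase 1: N(1) = 46300·e^(0.72×1) = 46300·e^0.72 = 95120.3.
Phase 2 runs for 4 − 1 = 3 hours at r = -0.339.
N(4) = 95120.3·e^(-0.339×3) = 95120.3·e^-1.017 = 34402.9.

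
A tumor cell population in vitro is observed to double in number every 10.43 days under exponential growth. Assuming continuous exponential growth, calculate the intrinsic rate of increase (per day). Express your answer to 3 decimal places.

0.066 per day

r = ln(2)/t_d = 0.6931/10.43 = 0.066457.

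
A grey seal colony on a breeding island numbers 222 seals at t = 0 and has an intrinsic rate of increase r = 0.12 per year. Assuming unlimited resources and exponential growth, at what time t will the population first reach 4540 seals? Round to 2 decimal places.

Set N₀·e^(rt) = 4540: e^(0.12·t) = 4540/222 = 20.45.
0.12·t = ln(20.45) = 3.018, so t = 3.018/0.12 = 25.15.

25.15 years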